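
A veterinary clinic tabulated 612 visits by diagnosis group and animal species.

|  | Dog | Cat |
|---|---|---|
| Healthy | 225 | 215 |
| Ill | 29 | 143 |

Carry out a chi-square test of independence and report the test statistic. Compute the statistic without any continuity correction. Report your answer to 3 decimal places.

59.840

Row totals: 440, 172. Column totals: 254, 358. Grand total N = 612.
Expected counts (row total × column total / N):
  Healthy, Dog: 440×254/612 = 182.6144
  Healthy, Cat: 440×358/612 = 257.3856
  Ill, Dog: 172×254/612 = 71.3856
  Ill, Cat: 172×358/612 = 100.6144
Contributions (O − E)²/E:
  (225 − 182.6144)²/182.6144 = 9.8379
  (215 − 257.3856)²/257.3856 = 6.9800
  (29 − 71.3856)²/71.3856 = 25.1667
  (143 − 100.6144)²/100.6144 = 17.8557
χ² = 9.8379 + 6.9800 + 25.1667 + 17.8557 = 59.840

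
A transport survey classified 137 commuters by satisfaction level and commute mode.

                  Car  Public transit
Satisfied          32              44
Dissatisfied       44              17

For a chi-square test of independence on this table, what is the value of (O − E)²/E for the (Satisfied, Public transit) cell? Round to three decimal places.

Row total (Satisfied) = 76; column total (Public transit) = 61; N = 137.
Expected count E = 76 × 61 / 137 = 33.8394.
Contribution = (O − E)²/E = (44 − 33.8394)² / 33.8394 = 3.051.

3.051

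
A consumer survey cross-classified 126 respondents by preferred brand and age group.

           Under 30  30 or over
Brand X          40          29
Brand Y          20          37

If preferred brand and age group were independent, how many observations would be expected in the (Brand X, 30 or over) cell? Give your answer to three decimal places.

Row total (Brand X) = 69; column total (30 or over) = 66; grand total N = 126.
Expected count = (row total × column total) / N = 69 × 66 / 126 = 36.143.

36.143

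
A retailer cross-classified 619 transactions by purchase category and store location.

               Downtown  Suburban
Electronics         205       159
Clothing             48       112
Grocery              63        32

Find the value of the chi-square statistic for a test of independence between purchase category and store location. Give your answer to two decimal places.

Row totals: 364, 160, 95. Column totals: 316, 303. Grand total N = 619.
Expected counts (row total × column total / N):
  Electronics, Downtown: 364×316/619 = 185.822
  Electronics, Suburban: 364×303/619 = 178.178
  Clothing, Downtown: 160×316/619 = 81.680
  Clothing, Suburban: 160×303/619 = 78.320
  Grocery, Downtown: 95×316/619 = 48.498
  Grocery, Suburban: 95×303/619 = 46.502
Contributions (O − E)²/E:
  (205 − 185.822)²/185.822 = 1.9793
  (159 − 178.178)²/178.178 = 2.0642
  (48 − 81.680)²/81.680 = 13.8876
  (112 − 78.320)²/78.320 = 14.4834
  (63 − 48.498)²/48.498 = 4.3364
  (32 − 46.502)²/46.502 = 4.5226
χ² = 1.9793 + 2.0642 + 13.8876 + 14.4834 + 4.3364 + 4.5226 = 41.27

41.27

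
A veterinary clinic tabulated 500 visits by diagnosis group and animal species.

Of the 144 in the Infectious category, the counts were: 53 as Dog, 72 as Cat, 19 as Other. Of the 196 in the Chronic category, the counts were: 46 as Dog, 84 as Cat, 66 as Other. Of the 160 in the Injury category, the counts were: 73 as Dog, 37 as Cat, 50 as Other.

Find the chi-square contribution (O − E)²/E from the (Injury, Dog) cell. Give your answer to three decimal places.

Row total (Injury) = 160; column total (Dog) = 172; N = 500.
Expected count E = 160 × 172 / 500 = 55.0400.
Contribution = (O − E)²/E = (73 − 55.0400)² / 55.0400 = 5.860.

5.860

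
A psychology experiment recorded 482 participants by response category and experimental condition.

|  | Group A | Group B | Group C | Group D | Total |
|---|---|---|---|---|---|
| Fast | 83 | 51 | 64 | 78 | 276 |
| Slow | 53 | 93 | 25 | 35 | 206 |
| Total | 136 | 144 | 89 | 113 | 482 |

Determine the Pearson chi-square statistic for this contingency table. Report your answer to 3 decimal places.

Grand total N = 482.
Expected counts (row total × column total / N):
  Fast, Group A: 276×136/482 = 77.8755
  Fast, Group B: 276×144/482 = 82.4564
  Fast, Group C: 276×89/482 = 50.9627
  Fast, Group D: 276×113/482 = 64.7054
  Slow, Group A: 206×136/482 = 58.1245
  Slow, Group B: 206×144/482 = 61.5436
  Slow, Group C: 206×89/482 = 38.0373
  Slow, Group D: 206×113/482 = 48.2946
Contributions (O − E)²/E:
  (83 − 77.8755)²/77.8755 = 0.3372
  (51 − 82.4564)²/82.4564 = 12.0003
  (64 − 50.9627)²/50.9627 = 3.3352
  (78 − 64.7054)²/64.7054 = 2.7316
  (53 − 58.1245)²/58.1245 = 0.4518
  (93 − 61.5436)²/61.5436 = 16.0781
  (25 − 38.0373)²/38.0373 = 4.4685
  (35 − 48.2946)²/48.2946 = 3.6598
χ² = 0.3372 + 12.0003 + 3.3352 + 2.7316 + 0.4518 + 16.0781 + 4.4685 + 3.6598 = 43.063

43.063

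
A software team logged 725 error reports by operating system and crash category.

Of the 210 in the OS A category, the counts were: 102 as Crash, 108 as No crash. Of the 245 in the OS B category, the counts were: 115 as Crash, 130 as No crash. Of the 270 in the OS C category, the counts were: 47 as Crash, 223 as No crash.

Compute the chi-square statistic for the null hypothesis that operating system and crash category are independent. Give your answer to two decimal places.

67.25

Row totals: 210, 245, 270. Column totals: 264, 461. Grand total N = 725.
Expected counts (row total × column total / N):
  OS A, Crash: 210×264/725 = 76.469
  OS A, No crash: 210×461/725 = 133.531
  OS B, Crash: 245×264/725 = 89.214
  OS B, No crash: 245×461/725 = 155.786
  OS C, Crash: 270×264/725 = 98.317
  OS C, No crash: 270×461/725 = 171.683
Contributions (O − E)²/E:
  (102 − 76.469)²/76.469 = 8.5241
  (108 − 133.531)²/133.531 = 4.8815
  (115 − 89.214)²/89.214 = 7.4531
  (130 − 155.786)²/155.786 = 4.2681
  (47 − 98.317)²/98.317 = 26.7851
  (223 − 171.683)²/171.683 = 15.3389
χ² = 8.5241 + 4.8815 + 7.4531 + 4.2681 + 26.7851 + 15.3389 = 67.25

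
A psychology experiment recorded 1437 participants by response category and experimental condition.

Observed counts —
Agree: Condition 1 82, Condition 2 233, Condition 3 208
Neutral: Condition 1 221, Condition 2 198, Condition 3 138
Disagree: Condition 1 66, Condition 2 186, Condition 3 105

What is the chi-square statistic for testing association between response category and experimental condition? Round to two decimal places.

104.36

Row totals: 523, 557, 357. Column totals: 369, 617, 451. Grand total N = 1437.
Expected counts (row total × column total / N):
  Agree, Condition 1: 523×369/1437 = 134.2985
  Agree, Condition 2: 523×617/1437 = 224.5588
  Agree, Condition 3: 523×451/1437 = 164.1427
  Neutral, Condition 1: 557×369/1437 = 143.0292
  Neutral, Condition 2: 557×617/1437 = 239.1573
  Neutral, Condition 3: 557×451/1437 = 174.8135
  Disagree, Condition 1: 357×369/1437 = 91.6722
  Disagree, Condition 2: 357×617/1437 = 153.2839
  Disagree, Condition 3: 357×451/1437 = 112.0438
Contributions (O − E)²/E:
  (82 − 134.2985)²/134.2985 = 20.3661
  (233 − 224.5588)²/224.5588 = 0.3173
  (208 − 164.1427)²/164.1427 = 11.7182
  (221 − 143.0292)²/143.0292 = 42.5049
  (198 − 239.1573)²/239.1573 = 7.0829
  (138 − 174.8135)²/174.8135 = 7.7525
  (66 − 91.6722)²/91.6722 = 7.1893
  (186 − 153.2839)²/153.2839 = 6.9828
  (105 − 112.0438)²/112.0438 = 0.4428
χ² = 20.3661 + 0.3173 + 11.7182 + 42.5049 + 7.0829 + 7.7525 + 7.1893 + 6.9828 + 0.4428 = 104.36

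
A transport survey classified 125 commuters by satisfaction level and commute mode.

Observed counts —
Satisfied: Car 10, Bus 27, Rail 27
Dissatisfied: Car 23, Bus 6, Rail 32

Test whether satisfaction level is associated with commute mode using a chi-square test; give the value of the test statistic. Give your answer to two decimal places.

18.85

Row totals: 64, 61. Column totals: 33, 33, 59. Grand total N = 125.
Expected counts (row total × column total / N):
  Satisfied, Car: 64×33/125 = 16.896
  Satisfied, Bus: 64×33/125 = 16.896
  Satisfied, Rail: 64×59/125 = 30.208
  Dissatisfied, Car: 61×33/125 = 16.104
  Dissatisfied, Bus: 61×33/125 = 16.104
  Dissatisfied, Rail: 61×59/125 = 28.792
Contributions (O − E)²/E:
  (10 − 16.896)²/16.896 = 2.8146
  (27 − 16.896)²/16.896 = 6.0423
  (27 − 30.208)²/30.208 = 0.3407
  (23 − 16.104)²/16.104 = 2.9530
  (6 − 16.104)²/16.104 = 6.3395
  (32 − 28.792)²/28.792 = 0.3574
χ² = 2.8146 + 6.0423 + 0.3407 + 2.9530 + 6.3395 + 0.3574 = 18.85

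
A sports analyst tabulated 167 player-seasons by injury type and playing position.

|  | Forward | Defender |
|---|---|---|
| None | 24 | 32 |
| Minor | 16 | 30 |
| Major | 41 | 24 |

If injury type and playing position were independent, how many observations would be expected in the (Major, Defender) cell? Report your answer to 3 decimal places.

Row total (Major) = 65; column total (Defender) = 86; grand total N = 167.
Expected count = (row total × column total) / N = 65 × 86 / 167 = 33.473.

33.473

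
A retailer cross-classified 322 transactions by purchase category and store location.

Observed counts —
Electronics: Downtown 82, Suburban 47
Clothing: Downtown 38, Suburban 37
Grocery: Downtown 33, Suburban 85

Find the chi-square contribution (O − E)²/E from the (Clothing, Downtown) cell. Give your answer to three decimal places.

0.157

Row total (Clothing) = 75; column total (Downtown) = 153; N = 322.
Expected count E = 75 × 153 / 322 = 35.6366.
Contribution = (O − E)²/E = (38 − 35.6366)² / 35.6366 = 0.157.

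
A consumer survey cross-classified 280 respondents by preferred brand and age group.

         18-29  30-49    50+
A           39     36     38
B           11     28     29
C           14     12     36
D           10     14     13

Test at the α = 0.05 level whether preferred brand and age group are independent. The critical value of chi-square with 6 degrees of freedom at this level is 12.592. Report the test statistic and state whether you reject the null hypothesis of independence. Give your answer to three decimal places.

Row totals: 113, 68, 62, 37. Column totals: 74, 90, 116. Grand total N = 280.
Expected counts (row total × column total / N):
  A, 18-29: 113×74/280 = 29.8643
  A, 30-49: 113×90/280 = 36.3214
  A, 50+: 113×116/280 = 46.8143
  B, 18-29: 68×74/280 = 17.9714
  B, 30-49: 68×90/280 = 21.8571
  B, 50+: 68×116/280 = 28.1714
  C, 18-29: 62×74/280 = 16.3857
  C, 30-49: 62×90/280 = 19.9286
  C, 50+: 62×116/280 = 25.6857
  D, 18-29: 37×74/280 = 9.7786
  D, 30-49: 37×90/280 = 11.8929
  D, 50+: 37×116/280 = 15.3286
Contributions (O − E)²/E:
  (39 − 29.8643)²/29.8643 = 2.7947
  (36 − 36.3214)²/36.3214 = 0.0028
  (38 − 46.8143)²/46.8143 = 1.6596
  (11 − 17.9714)²/17.9714 = 2.7043
  (28 − 21.8571)²/21.8571 = 1.7265
  (29 − 28.1714)²/28.1714 = 0.0244
  (14 − 16.3857)²/16.3857 = 0.3473
  (12 − 19.9286)²/19.9286 = 3.1544
  (36 − 25.6857)²/25.6857 = 4.1418
  (10 − 9.7786)²/9.7786 = 0.0050
  (14 − 11.8929)²/11.8929 = 0.3733
  (13 − 15.3286)²/15.3286 = 0.3537
χ² = 2.7947 + 0.0028 + 1.6596 + 2.7043 + 1.7265 + 0.0244 + 0.3473 + 3.1544 + 4.1418 + 0.0050 + 0.3733 + 0.3537 = 17.288
df = (4−1)(3−1) = 6. Since 17.288 > 12.592, reject the null hypothesis of independence at α = 0.05.

17.288; reject H₀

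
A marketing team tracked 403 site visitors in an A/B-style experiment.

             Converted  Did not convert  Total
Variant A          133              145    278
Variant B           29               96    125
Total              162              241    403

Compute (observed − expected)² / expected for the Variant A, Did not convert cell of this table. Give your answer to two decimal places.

2.72

Row total (Variant A) = 278; column total (Did not convert) = 241; N = 403.
Expected count E = 278 × 241 / 403 = 166.2481.
Contribution = (O − E)²/E = (145 − 166.2481)² / 166.2481 = 2.72.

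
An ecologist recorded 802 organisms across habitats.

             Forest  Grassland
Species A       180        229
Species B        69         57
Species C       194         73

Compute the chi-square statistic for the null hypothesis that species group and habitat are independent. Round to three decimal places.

Row totals: 409, 126, 267. Column totals: 443, 359. Grand total N = 802.
Expected counts (row total × column total / N):
  Species A, Forest: 409×443/802 = 225.9190
  Species A, Grassland: 409×359/802 = 183.0810
  Species B, Forest: 126×443/802 = 69.5985
  Species B, Grassland: 126×359/802 = 56.4015
  Species C, Forest: 267×443/802 = 147.4825
  Species C, Grassland: 267×359/802 = 119.5175
Contributions (O − E)²/E:
  (180 − 225.9190)²/225.9190 = 9.3332
  (229 − 183.0810)²/183.0810 = 11.5171
  (69 − 69.5985)²/69.5985 = 0.0051
  (57 − 56.4015)²/56.4015 = 0.0064
  (194 − 147.4825)²/147.4825 = 14.6721
  (73 − 119.5175)²/119.5175 = 18.1051
χ² = 9.3332 + 11.5171 + 0.0051 + 0.0064 + 14.6721 + 18.1051 = 53.639

53.639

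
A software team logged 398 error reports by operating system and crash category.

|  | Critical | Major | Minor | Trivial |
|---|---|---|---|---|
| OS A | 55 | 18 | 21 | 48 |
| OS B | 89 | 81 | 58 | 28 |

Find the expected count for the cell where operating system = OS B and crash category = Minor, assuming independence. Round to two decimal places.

50.81

Row total (OS B) = 256; column total (Minor) = 79; grand total N = 398.
Expected count = (row total × column total) / N = 256 × 79 / 398 = 50.81.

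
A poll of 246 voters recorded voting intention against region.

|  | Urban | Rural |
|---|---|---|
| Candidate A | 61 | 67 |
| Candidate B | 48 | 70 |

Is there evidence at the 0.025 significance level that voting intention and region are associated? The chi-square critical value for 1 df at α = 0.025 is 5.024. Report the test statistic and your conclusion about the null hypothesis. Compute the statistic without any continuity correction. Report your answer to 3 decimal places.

Row totals: 128, 118. Column totals: 109, 137. Grand total N = 246.
Expected counts (row total × column total / N):
  Candidate A, Urban: 128×109/246 = 56.7154
  Candidate A, Rural: 128×137/246 = 71.2846
  Candidate B, Urban: 118×109/246 = 52.2846
  Candidate B, Rural: 118×137/246 = 65.7154
Contributions (O − E)²/E:
  (61 − 56.7154)²/56.7154 = 0.3237
  (67 − 71.2846)²/71.2846 = 0.2575
  (48 − 52.2846)²/52.2846 = 0.3511
  (70 − 65.7154)²/65.7154 = 0.2794
χ² = 0.3237 + 0.2575 + 0.3511 + 0.2794 = 1.212
df = (2−1)(2−1) = 1. Since 1.212 < 5.024, fail to reject the null hypothesis of independence at α = 0.025.

1.212; fail to reject H₀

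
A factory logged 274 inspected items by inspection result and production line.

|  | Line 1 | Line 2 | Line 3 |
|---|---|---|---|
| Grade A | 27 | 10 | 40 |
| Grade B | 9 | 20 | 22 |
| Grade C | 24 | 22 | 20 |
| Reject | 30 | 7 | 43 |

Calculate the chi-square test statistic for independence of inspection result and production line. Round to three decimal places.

Row totals: 77, 51, 66, 80. Column totals: 90, 59, 125. Grand total N = 274.
Expected counts (row total × column total / N):
  Grade A, Line 1: 77×90/274 = 25.29197
  Grade A, Line 2: 77×59/274 = 16.58029
  Grade A, Line 3: 77×125/274 = 35.12774
  Grade B, Line 1: 51×90/274 = 16.75182
  Grade B, Line 2: 51×59/274 = 10.98175
  Grade B, Line 3: 51×125/274 = 23.26642
  Grade C, Line 1: 66×90/274 = 21.67883
  Grade C, Line 2: 66×59/274 = 14.21168
  Grade C, Line 3: 66×125/274 = 30.10949
  Reject, Line 1: 80×90/274 = 26.27737
  Reject, Line 2: 80×59/274 = 17.22628
  Reject, Line 3: 80×125/274 = 36.49635
Contributions (O − E)²/E:
  (27 − 25.29197)²/25.29197 = 0.1153
  (10 − 16.58029)²/16.58029 = 2.6115
  (40 − 35.12774)²/35.12774 = 0.6758
  (9 − 16.75182)²/16.75182 = 3.5871
  (20 − 10.98175)²/10.98175 = 7.4058
  (22 − 23.26642)²/23.26642 = 0.0689
  (24 − 21.67883)²/21.67883 = 0.2485
  (22 − 14.21168)²/14.21168 = 4.2682
  (20 − 30.10949)²/30.10949 = 3.3943
  (30 − 26.27737)²/26.27737 = 0.5274
  (7 − 17.22628)²/17.22628 = 6.0708
  (43 − 36.49635)²/36.49635 = 1.1590
χ² = 0.1153 + 2.6115 + 0.6758 + 3.5871 + 7.4058 + 0.0689 + 0.2485 + 4.2682 + 3.3943 + 0.5274 + 6.0708 + 1.1590 = 30.133

30.133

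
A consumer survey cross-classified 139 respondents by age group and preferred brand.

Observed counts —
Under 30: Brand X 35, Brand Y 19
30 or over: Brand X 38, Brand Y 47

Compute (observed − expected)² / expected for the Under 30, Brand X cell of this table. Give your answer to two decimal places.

Row total (Under 30) = 54; column total (Brand X) = 73; N = 139.
Expected count E = 54 × 73 / 139 = 28.360.
Contribution = (O − E)²/E = (35 − 28.360)² / 28.360 = 1.55.

1.55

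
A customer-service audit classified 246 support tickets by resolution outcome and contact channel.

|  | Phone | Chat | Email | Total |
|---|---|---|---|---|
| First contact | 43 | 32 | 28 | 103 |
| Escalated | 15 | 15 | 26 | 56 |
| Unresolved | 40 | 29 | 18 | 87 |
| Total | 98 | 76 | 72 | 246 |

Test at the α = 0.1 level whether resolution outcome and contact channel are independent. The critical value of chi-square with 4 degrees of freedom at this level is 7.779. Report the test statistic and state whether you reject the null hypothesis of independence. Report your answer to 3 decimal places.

Grand total N = 246.
Expected counts (row total × column total / N):
  First contact, Phone: 103×98/246 = 41.0325
  First contact, Chat: 103×76/246 = 31.8211
  First contact, Email: 103×72/246 = 30.1463
  Escalated, Phone: 56×98/246 = 22.3089
  Escalated, Chat: 56×76/246 = 17.3008
  Escalated, Email: 56×72/246 = 16.3902
  Unresolved, Phone: 87×98/246 = 34.6585
  Unresolved, Chat: 87×76/246 = 26.8780
  Unresolved, Email: 87×72/246 = 25.4634
Contributions (O − E)²/E:
  (43 − 41.0325)²/41.0325 = 0.0943
  (32 − 31.8211)²/31.8211 = 0.0010
  (28 − 30.1463)²/30.1463 = 0.1528
  (15 − 22.3089)²/22.3089 = 2.3946
  (15 − 17.3008)²/17.3008 = 0.3060
  (26 − 16.3902)²/16.3902 = 5.6344
  (40 − 34.6585)²/34.6585 = 0.8232
  (29 − 26.8780)²/26.8780 = 0.1675
  (18 − 25.4634)²/25.4634 = 2.1875
χ² = 0.0943 + 0.0010 + 0.1528 + 2.3946 + 0.3060 + 5.6344 + 0.8232 + 0.1675 + 2.1875 = 11.761
df = (3−1)(3−1) = 4. Since 11.761 > 7.779, reject the null hypothesis of independence at α = 0.1.

11.761; reject H₀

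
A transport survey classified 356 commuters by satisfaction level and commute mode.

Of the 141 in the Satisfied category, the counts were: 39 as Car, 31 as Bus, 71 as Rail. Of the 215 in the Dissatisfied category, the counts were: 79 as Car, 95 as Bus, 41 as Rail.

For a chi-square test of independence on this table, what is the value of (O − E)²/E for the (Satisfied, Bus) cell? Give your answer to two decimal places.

Row total (Satisfied) = 141; column total (Bus) = 126; N = 356.
Expected count E = 141 × 126 / 356 = 49.904.
Contribution = (O − E)²/E = (31 − 49.904)² / 49.904 = 7.16.

7.16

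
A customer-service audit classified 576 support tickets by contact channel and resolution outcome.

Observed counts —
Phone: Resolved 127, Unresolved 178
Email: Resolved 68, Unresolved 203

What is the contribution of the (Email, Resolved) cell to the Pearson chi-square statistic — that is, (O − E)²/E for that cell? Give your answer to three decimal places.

Row total (Email) = 271; column total (Resolved) = 195; N = 576.
Expected count E = 271 × 195 / 576 = 91.7448.
Contribution = (O − E)²/E = (68 − 91.7448)² / 91.7448 = 6.145.

6.145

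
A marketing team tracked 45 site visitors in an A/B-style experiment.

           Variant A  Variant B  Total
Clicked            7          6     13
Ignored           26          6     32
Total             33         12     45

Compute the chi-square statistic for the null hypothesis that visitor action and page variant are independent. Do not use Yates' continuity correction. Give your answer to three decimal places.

3.550

Grand total N = 45.
Expected counts (row total × column total / N):
  Clicked, Variant A: 13×33/45 = 9.5333
  Clicked, Variant B: 13×12/45 = 3.4667
  Ignored, Variant A: 32×33/45 = 23.4667
  Ignored, Variant B: 32×12/45 = 8.5333
Contributions (O − E)²/E:
  (7 − 9.5333)²/9.5333 = 0.6732
  (6 − 3.4667)²/3.4667 = 1.8512
  (26 − 23.4667)²/23.4667 = 0.2735
  (6 − 8.5333)²/8.5333 = 0.7521
χ² = 0.6732 + 1.8512 + 0.2735 + 0.7521 = 3.550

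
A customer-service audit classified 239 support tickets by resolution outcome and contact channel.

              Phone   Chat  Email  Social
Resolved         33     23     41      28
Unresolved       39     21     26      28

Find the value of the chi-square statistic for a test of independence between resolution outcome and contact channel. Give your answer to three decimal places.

3.450

Row totals: 125, 114. Column totals: 72, 44, 67, 56. Grand total N = 239.
Expected counts (row total × column total / N):
  Resolved, Phone: 125×72/239 = 37.6569
  Resolved, Chat: 125×44/239 = 23.0126
  Resolved, Email: 125×67/239 = 35.0418
  Resolved, Social: 125×56/239 = 29.2887
  Unresolved, Phone: 114×72/239 = 34.3431
  Unresolved, Chat: 114×44/239 = 20.9874
  Unresolved, Email: 114×67/239 = 31.9582
  Unresolved, Social: 114×56/239 = 26.7113
Contributions (O − E)²/E:
  (33 − 37.6569)²/37.6569 = 0.5759
  (23 − 23.0126)²/23.0126 = 0.0000
  (41 − 35.0418)²/35.0418 = 1.0131
  (28 − 29.2887)²/29.2887 = 0.0567
  (39 − 34.3431)²/34.3431 = 0.6315
  (21 − 20.9874)²/20.9874 = 0.0000
  (26 − 31.9582)²/31.9582 = 1.1108
  (28 − 26.7113)²/26.7113 = 0.0622
χ² = 0.5759 + 0.0000 + 1.0131 + 0.0567 + 0.6315 + 0.0000 + 1.1108 + 0.0622 = 3.450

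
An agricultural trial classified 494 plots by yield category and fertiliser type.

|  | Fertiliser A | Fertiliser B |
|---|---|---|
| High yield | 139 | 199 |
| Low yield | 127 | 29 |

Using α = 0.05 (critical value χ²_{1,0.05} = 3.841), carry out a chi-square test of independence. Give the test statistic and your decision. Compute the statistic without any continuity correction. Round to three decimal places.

Row totals: 338, 156. Column totals: 266, 228. Grand total N = 494.
Expected counts (row total × column total / N):
  High yield, Fertiliser A: 338×266/494 = 182.0000
  High yield, Fertiliser B: 338×228/494 = 156.0000
  Low yield, Fertiliser A: 156×266/494 = 84.0000
  Low yield, Fertiliser B: 156×228/494 = 72.0000
Contributions (O − E)²/E:
  (139 − 182.0000)²/182.0000 = 10.1593
  (199 − 156.0000)²/156.0000 = 11.8526
  (127 − 84.0000)²/84.0000 = 22.0119
  (29 − 72.0000)²/72.0000 = 25.6806
χ² = 10.1593 + 11.8526 + 22.0119 + 25.6806 = 69.704
df = (2−1)(2−1) = 1. Since 69.704 > 3.841, reject the null hypothesis of independence at α = 0.05.

69.704; reject H₀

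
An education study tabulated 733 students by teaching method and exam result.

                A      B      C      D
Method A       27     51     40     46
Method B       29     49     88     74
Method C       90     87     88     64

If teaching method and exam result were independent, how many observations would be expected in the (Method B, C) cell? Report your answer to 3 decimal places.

Row total (Method B) = 240; column total (C) = 216; grand total N = 733.
Expected count = (row total × column total) / N = 240 × 216 / 733 = 70.723.

70.723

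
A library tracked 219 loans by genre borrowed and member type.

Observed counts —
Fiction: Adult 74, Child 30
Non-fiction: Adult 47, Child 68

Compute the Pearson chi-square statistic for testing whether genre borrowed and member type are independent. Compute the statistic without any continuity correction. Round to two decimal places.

20.26

Row totals: 104, 115. Column totals: 121, 98. Grand total N = 219.
Expected counts (row total × column total / N):
  Fiction, Adult: 104×121/219 = 57.4612
  Fiction, Child: 104×98/219 = 46.5388
  Non-fiction, Adult: 115×121/219 = 63.5388
  Non-fiction, Child: 115×98/219 = 51.4612
Contributions (O − E)²/E:
  (74 − 57.4612)²/57.4612 = 4.7603
  (30 − 46.5388)²/46.5388 = 5.8775
  (47 − 63.5388)²/63.5388 = 4.3050
  (68 − 51.4612)²/51.4612 = 5.3153
χ² = 4.7603 + 5.8775 + 4.3050 + 5.3153 = 20.26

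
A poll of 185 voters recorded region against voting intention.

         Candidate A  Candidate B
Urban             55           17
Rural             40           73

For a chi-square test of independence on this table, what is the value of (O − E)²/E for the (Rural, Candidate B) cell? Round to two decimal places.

Row total (Rural) = 113; column total (Candidate B) = 90; N = 185.
Expected count E = 113 × 90 / 185 = 54.973.
Contribution = (O − E)²/E = (73 − 54.973)² / 54.973 = 5.91.

5.91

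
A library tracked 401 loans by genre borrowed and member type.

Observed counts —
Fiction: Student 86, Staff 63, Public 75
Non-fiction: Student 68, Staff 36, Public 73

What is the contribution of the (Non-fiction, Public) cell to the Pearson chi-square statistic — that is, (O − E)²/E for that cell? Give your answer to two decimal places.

0.90

Row total (Non-fiction) = 177; column total (Public) = 148; N = 401.
Expected count E = 177 × 148 / 401 = 65.327.
Contribution = (O − E)²/E = (73 − 65.327)² / 65.327 = 0.90.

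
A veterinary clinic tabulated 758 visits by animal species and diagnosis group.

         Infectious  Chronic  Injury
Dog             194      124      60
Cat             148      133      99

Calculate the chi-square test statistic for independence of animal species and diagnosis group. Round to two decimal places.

Row totals: 378, 380. Column totals: 342, 257, 159. Grand total N = 758.
Expected counts (row total × column total / N):
  Dog, Infectious: 378×342/758 = 170.549
  Dog, Chronic: 378×257/758 = 128.161
  Dog, Injury: 378×159/758 = 79.290
  Cat, Infectious: 380×342/758 = 171.451
  Cat, Chronic: 380×257/758 = 128.839
  Cat, Injury: 380×159/758 = 79.710
Contributions (O − E)²/E:
  (194 − 170.549)²/170.549 = 3.2246
  (124 − 128.161)²/128.161 = 0.1351
  (60 − 79.290)²/79.290 = 4.6930
  (148 − 171.451)²/171.451 = 3.2076
  (133 − 128.839)²/128.839 = 0.1344
  (99 − 79.710)²/79.710 = 4.6682
χ² = 3.2246 + 0.1351 + 4.6930 + 3.2076 + 0.1344 + 4.6682 = 16.06

16.06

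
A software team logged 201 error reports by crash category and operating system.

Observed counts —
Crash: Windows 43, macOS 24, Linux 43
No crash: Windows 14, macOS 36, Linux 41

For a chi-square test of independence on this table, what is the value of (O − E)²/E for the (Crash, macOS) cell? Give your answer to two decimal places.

Row total (Crash) = 110; column total (macOS) = 60; N = 201.
Expected count E = 110 × 60 / 201 = 32.8358.
Contribution = (O − E)²/E = (24 − 32.8358)² / 32.8358 = 2.38.

2.38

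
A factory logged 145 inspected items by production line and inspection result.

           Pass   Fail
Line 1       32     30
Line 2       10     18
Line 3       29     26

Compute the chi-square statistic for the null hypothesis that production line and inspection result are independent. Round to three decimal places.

Row totals: 62, 28, 55. Column totals: 71, 74. Grand total N = 145.
Expected counts (row total × column total / N):
  Line 1, Pass: 62×71/145 = 30.3586
  Line 1, Fail: 62×74/145 = 31.6414
  Line 2, Pass: 28×71/145 = 13.7103
  Line 2, Fail: 28×74/145 = 14.2897
  Line 3, Pass: 55×71/145 = 26.9310
  Line 3, Fail: 55×74/145 = 28.0690
Contributions (O − E)²/E:
  (32 − 30.3586)²/30.3586 = 0.0887
  (30 − 31.6414)²/31.6414 = 0.0851
  (10 − 13.7103)²/13.7103 = 1.0041
  (18 − 14.2897)²/14.2897 = 0.9634
  (29 − 26.9310)²/26.9310 = 0.1590
  (26 − 28.0690)²/28.0690 = 0.1525
χ² = 0.0887 + 0.0851 + 1.0041 + 0.9634 + 0.1590 + 0.1525 = 2.453

2.453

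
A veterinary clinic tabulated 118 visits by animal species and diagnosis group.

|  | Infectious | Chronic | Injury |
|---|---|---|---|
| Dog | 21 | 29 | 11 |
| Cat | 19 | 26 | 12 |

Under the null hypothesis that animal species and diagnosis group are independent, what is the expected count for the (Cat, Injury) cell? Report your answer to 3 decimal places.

Row total (Cat) = 57; column total (Injury) = 23; grand total N = 118.
Expected count = (row total × column total) / N = 57 × 23 / 118 = 11.110.

11.110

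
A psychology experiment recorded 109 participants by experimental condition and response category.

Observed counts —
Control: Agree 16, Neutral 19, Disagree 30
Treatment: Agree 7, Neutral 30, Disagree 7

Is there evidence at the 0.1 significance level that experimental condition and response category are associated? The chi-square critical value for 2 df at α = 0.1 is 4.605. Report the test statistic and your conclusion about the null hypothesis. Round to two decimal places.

16.87; reject H₀

Row totals: 65, 44. Column totals: 23, 49, 37. Grand total N = 109.
Expected counts (row total × column total / N):
  Control, Agree: 65×23/109 = 13.716
  Control, Neutral: 65×49/109 = 29.220
  Control, Disagree: 65×37/109 = 22.064
  Treatment, Agree: 44×23/109 = 9.284
  Treatment, Neutral: 44×49/109 = 19.780
  Treatment, Disagree: 44×37/109 = 14.936
Contributions (O − E)²/E:
  (16 − 13.716)²/13.716 = 0.3803
  (19 − 29.220)²/29.220 = 3.5746
  (30 − 22.064)²/22.064 = 2.8544
  (7 − 9.284)²/9.284 = 0.5619
  (30 − 19.780)²/19.780 = 5.2805
  (7 − 14.936)²/14.936 = 4.2167
χ² = 0.3803 + 3.5746 + 2.8544 + 0.5619 + 5.2805 + 4.2167 = 16.87
df = (2−1)(3−1) = 2. Since 16.87 > 4.605, reject the null hypothesis of independence at α = 0.1.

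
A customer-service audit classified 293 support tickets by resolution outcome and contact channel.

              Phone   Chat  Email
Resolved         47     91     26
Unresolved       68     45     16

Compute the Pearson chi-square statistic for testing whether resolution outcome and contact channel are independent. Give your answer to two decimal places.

17.85

Row totals: 164, 129. Column totals: 115, 136, 42. Grand total N = 293.
Expected counts (row total × column total / N):
  Resolved, Phone: 164×115/293 = 64.369
  Resolved, Chat: 164×136/293 = 76.123
  Resolved, Email: 164×42/293 = 23.509
  Unresolved, Phone: 129×115/293 = 50.631
  Unresolved, Chat: 129×136/293 = 59.877
  Unresolved, Email: 129×42/293 = 18.491
Contributions (O − E)²/E:
  (47 − 64.369)²/64.369 = 4.6868
  (91 − 76.123)²/76.123 = 2.9075
  (26 − 23.509)²/23.509 = 0.2639
  (68 − 50.631)²/50.631 = 5.9584
  (45 − 59.877)²/59.877 = 3.6963
  (16 − 18.491)²/18.491 = 0.3356
χ² = 4.6868 + 2.9075 + 0.2639 + 5.9584 + 3.6963 + 0.3356 = 17.85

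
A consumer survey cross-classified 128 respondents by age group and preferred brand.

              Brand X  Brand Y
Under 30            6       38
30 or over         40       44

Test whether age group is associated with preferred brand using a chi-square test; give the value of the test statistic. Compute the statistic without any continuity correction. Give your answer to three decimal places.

Row totals: 44, 84. Column totals: 46, 82. Grand total N = 128.
Expected counts (row total × column total / N):
  Under 30, Brand X: 44×46/128 = 15.8125
  Under 30, Brand Y: 44×82/128 = 28.1875
  30 or over, Brand X: 84×46/128 = 30.1875
  30 or over, Brand Y: 84×82/128 = 53.8125
Contributions (O − E)²/E:
  (6 − 15.8125)²/15.8125 = 6.0892
  (38 − 28.1875)²/28.1875 = 3.4159
  (40 − 30.1875)²/30.1875 = 3.1896
  (44 − 53.8125)²/53.8125 = 1.7893
χ² = 6.0892 + 3.4159 + 3.1896 + 1.7893 = 14.484

14.484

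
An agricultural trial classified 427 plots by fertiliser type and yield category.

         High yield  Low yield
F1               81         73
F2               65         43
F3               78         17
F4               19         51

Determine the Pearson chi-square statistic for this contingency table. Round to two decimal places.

Row totals: 154, 108, 95, 70. Column totals: 243, 184. Grand total N = 427.
Expected counts (row total × column total / N):
  F1, High yield: 154×243/427 = 87.639
  F1, Low yield: 154×184/427 = 66.361
  F2, High yield: 108×243/427 = 61.461
  F2, Low yield: 108×184/427 = 46.539
  F3, High yield: 95×243/427 = 54.063
  F3, Low yield: 95×184/427 = 40.937
  F4, High yield: 70×243/427 = 39.836
  F4, Low yield: 70×184/427 = 30.164
Contributions (O − E)²/E:
  (81 − 87.639)²/87.639 = 0.5029
  (73 − 66.361)²/66.361 = 0.6642
  (65 − 61.461)²/61.461 = 0.2038
  (43 − 46.539)²/46.539 = 0.2691
  (78 − 54.063)²/54.063 = 10.5984
  (17 − 40.937)²/40.937 = 13.9966
  (19 − 39.836)²/39.836 = 10.8982
  (51 − 30.164)²/30.164 = 14.3926
χ² = 0.5029 + 0.6642 + 0.2038 + 0.2691 + 10.5984 + 13.9966 + 10.8982 + 14.3926 = 51.53

51.53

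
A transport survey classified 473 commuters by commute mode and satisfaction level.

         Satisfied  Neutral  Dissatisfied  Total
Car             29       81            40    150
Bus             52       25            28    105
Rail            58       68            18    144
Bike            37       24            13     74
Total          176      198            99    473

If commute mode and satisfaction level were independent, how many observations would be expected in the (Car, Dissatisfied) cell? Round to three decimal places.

31.395

Row total (Car) = 150; column total (Dissatisfied) = 99; grand total N = 473.
Expected count = (row total × column total) / N = 150 × 99 / 473 = 31.395.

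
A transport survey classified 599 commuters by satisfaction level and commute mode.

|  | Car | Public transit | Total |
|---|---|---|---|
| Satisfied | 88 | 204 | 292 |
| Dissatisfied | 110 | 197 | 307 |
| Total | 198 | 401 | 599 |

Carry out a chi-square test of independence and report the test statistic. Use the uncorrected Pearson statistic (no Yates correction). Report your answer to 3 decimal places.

Grand total N = 599.
Expected counts (row total × column total / N):
  Satisfied, Car: 292×198/599 = 96.5209
  Satisfied, Public transit: 292×401/599 = 195.4791
  Dissatisfied, Car: 307×198/599 = 101.4791
  Dissatisfied, Public transit: 307×401/599 = 205.5209
Contributions (O − E)²/E:
  (88 − 96.5209)²/96.5209 = 0.7522
  (204 − 195.4791)²/195.4791 = 0.3714
  (110 − 101.4791)²/101.4791 = 0.7155
  (197 − 205.5209)²/205.5209 = 0.3533
χ² = 0.7522 + 0.3714 + 0.7155 + 0.3533 = 2.192

2.192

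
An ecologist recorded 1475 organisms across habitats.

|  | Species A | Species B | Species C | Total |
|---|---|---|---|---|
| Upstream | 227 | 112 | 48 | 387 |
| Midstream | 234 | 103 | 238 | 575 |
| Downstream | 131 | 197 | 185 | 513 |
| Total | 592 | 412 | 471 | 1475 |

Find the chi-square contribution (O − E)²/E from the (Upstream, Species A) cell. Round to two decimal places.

Row total (Upstream) = 387; column total (Species A) = 592; N = 1475.
Expected count E = 387 × 592 / 1475 = 155.325.
Contribution = (O − E)²/E = (227 − 155.325)² / 155.325 = 33.07.

33.07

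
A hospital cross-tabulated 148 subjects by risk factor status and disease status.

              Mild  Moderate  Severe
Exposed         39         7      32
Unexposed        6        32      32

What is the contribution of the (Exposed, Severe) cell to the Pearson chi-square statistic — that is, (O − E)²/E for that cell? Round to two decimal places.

0.09

Row total (Exposed) = 78; column total (Severe) = 64; N = 148.
Expected count E = 78 × 64 / 148 = 33.730.
Contribution = (O − E)²/E = (32 − 33.730)² / 33.730 = 0.09.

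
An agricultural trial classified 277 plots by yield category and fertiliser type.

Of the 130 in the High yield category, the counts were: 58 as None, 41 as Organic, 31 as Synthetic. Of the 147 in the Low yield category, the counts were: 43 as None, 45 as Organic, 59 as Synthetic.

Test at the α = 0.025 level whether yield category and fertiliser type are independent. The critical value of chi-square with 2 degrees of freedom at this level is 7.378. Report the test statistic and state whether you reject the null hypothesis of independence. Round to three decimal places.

10.120; reject H₀

Row totals: 130, 147. Column totals: 101, 86, 90. Grand total N = 277.
Expected counts (row total × column total / N):
  High yield, None: 130×101/277 = 47.4007
  High yield, Organic: 130×86/277 = 40.3610
  High yield, Synthetic: 130×90/277 = 42.2383
  Low yield, None: 147×101/277 = 53.5993
  Low yield, Organic: 147×86/277 = 45.6390
  Low yield, Synthetic: 147×90/277 = 47.7617
Contributions (O − E)²/E:
  (58 − 47.4007)²/47.4007 = 2.3701
  (41 − 40.3610)²/40.3610 = 0.0101
  (31 − 42.2383)²/42.2383 = 2.9902
  (43 − 53.5993)²/53.5993 = 2.0960
  (45 − 45.6390)²/45.6390 = 0.0089
  (59 − 47.7617)²/47.7617 = 2.6444
χ² = 2.3701 + 0.0101 + 2.9902 + 2.0960 + 0.0089 + 2.6444 = 10.120
df = (2−1)(3−1) = 2. Since 10.120 > 7.378, reject the null hypothesis of independence at α = 0.025.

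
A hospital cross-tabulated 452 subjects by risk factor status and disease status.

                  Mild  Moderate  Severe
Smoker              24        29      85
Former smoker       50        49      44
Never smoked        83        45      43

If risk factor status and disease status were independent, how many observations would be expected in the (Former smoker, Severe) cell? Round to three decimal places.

Row total (Former smoker) = 143; column total (Severe) = 172; grand total N = 452.
Expected count = (row total × column total) / N = 143 × 172 / 452 = 54.416.

54.416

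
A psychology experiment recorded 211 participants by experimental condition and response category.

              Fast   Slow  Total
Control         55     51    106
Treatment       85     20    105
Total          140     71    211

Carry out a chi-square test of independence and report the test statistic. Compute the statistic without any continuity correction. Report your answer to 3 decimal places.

Grand total N = 211.
Expected counts (row total × column total / N):
  Control, Fast: 106×140/211 = 70.33175
  Control, Slow: 106×71/211 = 35.66825
  Treatment, Fast: 105×140/211 = 69.66825
  Treatment, Slow: 105×71/211 = 35.33175
Contributions (O − E)²/E:
  (55 − 70.33175)²/70.33175 = 3.3422
  (51 − 35.66825)²/35.66825 = 6.5902
  (85 − 69.66825)²/69.66825 = 3.3740
  (20 − 35.33175)²/35.33175 = 6.6530
χ² = 3.3422 + 6.5902 + 3.3740 + 6.6530 = 19.959

19.959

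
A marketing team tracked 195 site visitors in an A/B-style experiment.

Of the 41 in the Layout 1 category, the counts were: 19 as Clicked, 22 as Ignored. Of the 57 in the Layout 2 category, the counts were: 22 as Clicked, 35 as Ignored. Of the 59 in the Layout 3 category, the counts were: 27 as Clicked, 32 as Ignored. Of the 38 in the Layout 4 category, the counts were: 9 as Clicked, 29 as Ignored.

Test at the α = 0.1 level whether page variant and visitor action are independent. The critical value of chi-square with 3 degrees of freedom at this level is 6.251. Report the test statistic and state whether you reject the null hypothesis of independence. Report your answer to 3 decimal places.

Row totals: 41, 57, 59, 38. Column totals: 77, 118. Grand total N = 195.
Expected counts (row total × column total / N):
  Layout 1, Clicked: 41×77/195 = 16.1897
  Layout 1, Ignored: 41×118/195 = 24.8103
  Layout 2, Clicked: 57×77/195 = 22.5077
  Layout 2, Ignored: 57×118/195 = 34.4923
  Layout 3, Clicked: 59×77/195 = 23.2974
  Layout 3, Ignored: 59×118/195 = 35.7026
  Layout 4, Clicked: 38×77/195 = 15.0051
  Layout 4, Ignored: 38×118/195 = 22.9949
Contributions (O − E)²/E:
  (19 − 16.1897)²/16.1897 = 0.4878
  (22 − 24.8103)²/24.8103 = 0.3183
  (22 − 22.5077)²/22.5077 = 0.0115
  (35 − 34.4923)²/34.4923 = 0.0075
  (27 − 23.2974)²/23.2974 = 0.5884
  (32 − 35.7026)²/35.7026 = 0.3840
  (9 − 15.0051)²/15.0051 = 2.4033
  (29 − 22.9949)²/22.9949 = 1.5682
χ² = 0.4878 + 0.3183 + 0.0115 + 0.0075 + 0.5884 + 0.3840 + 2.4033 + 1.5682 = 5.769
df = (4−1)(2−1) = 3. Since 5.769 < 6.251, fail to reject the null hypothesis of independence at α = 0.1.

5.769; fail to reject H₀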